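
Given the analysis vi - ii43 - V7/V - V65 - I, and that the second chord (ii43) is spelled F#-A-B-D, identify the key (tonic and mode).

ii43 is given as F#-A-B-D — a minor seventh chord with root B.
ii43 on B implies B is the supertonic; that puts the tonic at A, and the lowercase numeral fits major mode.

A major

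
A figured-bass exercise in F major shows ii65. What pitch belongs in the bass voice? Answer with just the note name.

ii in F major has root G; the chord is G-Bb-D-F.
The figure 65 means first inversion — the third is in the bass.

Bb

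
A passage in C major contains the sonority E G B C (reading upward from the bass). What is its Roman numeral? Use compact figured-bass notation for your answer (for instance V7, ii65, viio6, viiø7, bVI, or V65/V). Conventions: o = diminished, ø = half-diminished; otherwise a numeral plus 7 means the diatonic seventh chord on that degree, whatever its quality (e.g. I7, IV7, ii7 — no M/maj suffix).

The pitches C-E-G-B form a major seventh chord rooted on C.
In C major, C is the tonic; the diatonic major seventh chord there is I7.
With E in the bass the chord is in first inversion, so the figured bass is 65.

I65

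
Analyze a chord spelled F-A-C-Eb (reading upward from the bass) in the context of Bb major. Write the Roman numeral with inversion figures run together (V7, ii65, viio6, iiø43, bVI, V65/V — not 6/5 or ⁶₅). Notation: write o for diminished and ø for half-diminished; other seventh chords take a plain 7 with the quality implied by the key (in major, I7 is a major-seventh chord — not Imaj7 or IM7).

V7

Stacked in thirds the chord is F-A-C-Eb: a dominant seventh chord on F.
F is scale degree 5 in Bb major, and a dominant seventh chord on that degree is written V7.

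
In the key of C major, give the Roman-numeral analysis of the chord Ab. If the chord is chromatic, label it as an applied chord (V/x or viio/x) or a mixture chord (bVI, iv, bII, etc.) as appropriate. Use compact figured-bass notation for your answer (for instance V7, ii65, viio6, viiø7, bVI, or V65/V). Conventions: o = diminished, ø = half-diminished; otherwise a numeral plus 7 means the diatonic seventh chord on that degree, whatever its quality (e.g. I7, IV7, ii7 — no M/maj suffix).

bVI

Stacked in thirds the chord is Ab-C-Eb: a major triad on Ab.
Ab is the lowered sixth degree of C major (diatonic 6 would be A). This is a major triad on the lowered sixth degree, borrowed from the parallel minor.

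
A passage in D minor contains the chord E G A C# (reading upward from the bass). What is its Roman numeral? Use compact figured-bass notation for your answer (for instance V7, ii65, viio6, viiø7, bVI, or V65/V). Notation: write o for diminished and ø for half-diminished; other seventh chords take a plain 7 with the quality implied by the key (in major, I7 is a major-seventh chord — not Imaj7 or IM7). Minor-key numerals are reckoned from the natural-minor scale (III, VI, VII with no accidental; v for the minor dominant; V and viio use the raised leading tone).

The pitches A-C#-E-G form a dominant seventh chord rooted on A.
A is scale degree 5 in D minor, and a dominant seventh chord on that degree is written V7.
With E in the bass the chord is in second inversion, so the figured bass is 43.

V43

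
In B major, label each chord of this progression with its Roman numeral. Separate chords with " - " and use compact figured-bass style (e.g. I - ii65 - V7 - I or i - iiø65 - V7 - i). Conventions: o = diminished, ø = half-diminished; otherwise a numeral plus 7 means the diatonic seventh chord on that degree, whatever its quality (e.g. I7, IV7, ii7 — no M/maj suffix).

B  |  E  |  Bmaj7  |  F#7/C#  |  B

I - IV - I7 - V43 - I

B has root B, degree 1 in B major, so I.
E has root E, degree 4 in B major, so IV.
Bmaj7: root B is the tonic; major seventh chord there is I7.
F#7/C#: root F# is the dominant; dominant seventh chord there is V43.
B: major triad on B = scale degree 1 → I.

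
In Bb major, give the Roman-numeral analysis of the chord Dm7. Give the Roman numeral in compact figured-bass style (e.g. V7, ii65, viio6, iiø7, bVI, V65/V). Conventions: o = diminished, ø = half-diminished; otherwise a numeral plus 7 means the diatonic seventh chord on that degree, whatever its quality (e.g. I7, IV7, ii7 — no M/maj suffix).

The pitches D-F-A-C form a minor seventh chord rooted on D.
D is scale degree 3 in Bb major, and a minor seventh chord on that degree is written iii7.

iii7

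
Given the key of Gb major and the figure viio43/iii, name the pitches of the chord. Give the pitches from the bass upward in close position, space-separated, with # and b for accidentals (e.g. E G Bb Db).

Eb Gb A C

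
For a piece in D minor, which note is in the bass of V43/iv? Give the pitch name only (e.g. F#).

A

The applied chord V43/iv is rooted on D: D-F#-A-C.
The figure 43 means second inversion — the fifth is in the bass.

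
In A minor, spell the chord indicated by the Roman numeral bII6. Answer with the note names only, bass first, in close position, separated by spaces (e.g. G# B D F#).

bII6 is the Neapolitan sixth — a major triad on the lowered second degree, here in its customary first inversion. In A minor that root is Bb.
So the chord is Bb-D-F.
With the 6 figure the chord is in first inversion; from the bass D upward in close position it reads D-F-Bb.

D F Bb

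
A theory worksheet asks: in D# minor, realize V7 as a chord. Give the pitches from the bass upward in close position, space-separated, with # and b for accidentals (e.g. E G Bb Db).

A# C## E# G#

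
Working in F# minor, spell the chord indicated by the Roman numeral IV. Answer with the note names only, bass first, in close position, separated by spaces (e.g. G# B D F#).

B D# F#

IV is the major subdominant, borrowed from the parallel major. In F# minor that root is B.
So the chord is B-D#-F#, a major triad.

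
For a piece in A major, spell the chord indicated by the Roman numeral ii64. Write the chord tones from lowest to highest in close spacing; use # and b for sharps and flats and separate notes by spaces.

The numeral's case and figure indicate a minor triad. In A major its root, scale degree 2, is B.
Stacking thirds from B gives B-D-F#.
With the 64 figure the chord is in second inversion; from the bass F# upward in close position it reads F#-B-D.

F# B D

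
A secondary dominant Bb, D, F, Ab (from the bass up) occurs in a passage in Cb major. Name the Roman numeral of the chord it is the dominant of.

The chord is a dominant seventh chord on Bb.
A dominant resolves down a perfect fifth: Bb → Eb. In Cb major, Eb is scale degree 3, i.e. iii.

iii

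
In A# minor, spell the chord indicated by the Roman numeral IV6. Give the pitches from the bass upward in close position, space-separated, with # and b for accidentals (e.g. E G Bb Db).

IV6 is the major subdominant, borrowed from the parallel major. In A# minor that root is D#.
So the chord is D#-F##-A#, a major triad.
With the 6 figure the chord is in first inversion; from the bass F## upward in close position it reads F##-A#-D#.

F## A# D#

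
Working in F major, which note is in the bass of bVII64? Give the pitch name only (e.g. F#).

Bb

bVII in F major has root Eb; the chord is Eb-G-Bb.
The figure 64 means second inversion — the fifth is in the bass.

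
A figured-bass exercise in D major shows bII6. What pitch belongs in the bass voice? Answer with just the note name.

G

bII in D major has root Eb; the chord is Eb-G-Bb.
The figure 6 means first inversion — the third is in the bass.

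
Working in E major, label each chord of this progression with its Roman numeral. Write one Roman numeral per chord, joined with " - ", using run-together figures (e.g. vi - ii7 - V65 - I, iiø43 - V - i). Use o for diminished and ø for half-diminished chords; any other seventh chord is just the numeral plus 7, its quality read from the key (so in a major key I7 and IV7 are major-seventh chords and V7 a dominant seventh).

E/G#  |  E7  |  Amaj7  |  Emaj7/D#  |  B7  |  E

I6 - V7/IV - IV7 - I42 - V7 - I

E/G# has root E, degree 1 in E major, so I6.
E7: a dominant seventh chord on E, the applied dominant of IV → V7/IV.
Amaj7: root A is the subdominant; major seventh chord there is IV7.
Emaj7/D#: root E is the tonic; major seventh chord there is I42.
B7 has root B, degree 5 in E major, so V7.
E: root E is the tonic; major triad there is I.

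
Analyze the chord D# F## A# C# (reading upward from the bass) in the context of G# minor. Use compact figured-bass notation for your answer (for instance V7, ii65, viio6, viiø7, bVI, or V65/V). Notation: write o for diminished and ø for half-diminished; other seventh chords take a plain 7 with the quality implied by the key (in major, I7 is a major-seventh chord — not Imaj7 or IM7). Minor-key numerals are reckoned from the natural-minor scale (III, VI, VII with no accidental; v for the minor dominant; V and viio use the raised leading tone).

V7

The pitches D#-F##-A#-C# form a dominant seventh chord rooted on D#.
In G# minor, D# is the dominant; the diatonic dominant seventh chord there is V7.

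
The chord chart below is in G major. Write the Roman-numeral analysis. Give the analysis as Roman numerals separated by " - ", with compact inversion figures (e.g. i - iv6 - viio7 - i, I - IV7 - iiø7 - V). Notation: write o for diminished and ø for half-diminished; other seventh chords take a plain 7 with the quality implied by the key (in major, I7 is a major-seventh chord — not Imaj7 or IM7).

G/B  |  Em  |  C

I6 - vi - IV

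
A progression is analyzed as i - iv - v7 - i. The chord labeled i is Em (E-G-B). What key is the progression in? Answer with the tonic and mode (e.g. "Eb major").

E minor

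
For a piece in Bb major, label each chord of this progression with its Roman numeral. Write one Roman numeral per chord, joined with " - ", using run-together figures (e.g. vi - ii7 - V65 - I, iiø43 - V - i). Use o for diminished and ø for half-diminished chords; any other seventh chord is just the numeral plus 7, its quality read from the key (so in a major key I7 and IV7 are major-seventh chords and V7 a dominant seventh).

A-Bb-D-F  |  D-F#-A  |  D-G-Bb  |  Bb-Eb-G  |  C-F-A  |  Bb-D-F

A-Bb-D-F has root Bb, degree 1 in Bb major, so I42.
D-F#-A is the secondary dominant of vi (major triad on D): V/vi.
D-G-Bb has root G, degree 6 in Bb major, so vi64.
Bb-Eb-G has root Eb, degree 4 in Bb major, so IV64.
C-F-A: major triad on F = scale degree 5 → V64.
Bb-D-F: root Bb is the tonic; major triad there is I.

I42 - V/vi - vi64 - IV64 - V64 - I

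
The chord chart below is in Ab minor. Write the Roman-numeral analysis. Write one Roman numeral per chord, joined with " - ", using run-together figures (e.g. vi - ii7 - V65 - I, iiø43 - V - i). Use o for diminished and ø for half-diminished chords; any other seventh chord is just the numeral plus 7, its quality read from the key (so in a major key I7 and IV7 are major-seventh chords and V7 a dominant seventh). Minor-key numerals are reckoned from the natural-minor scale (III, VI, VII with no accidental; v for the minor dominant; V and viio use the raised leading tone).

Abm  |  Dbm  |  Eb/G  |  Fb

Abm has root Ab, degree 1 in Ab minor, so i.
Dbm: root Db is the subdominant; minor triad there is iv.
Eb/G: root Eb is the dominant; major triad there is V6.
Fb: root Fb is the submediant; major triad there is VI.

i - iv - V6 - VI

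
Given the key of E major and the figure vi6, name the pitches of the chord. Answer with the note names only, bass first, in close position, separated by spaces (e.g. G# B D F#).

E G# C#

In E major, scale degree 6 is C#, and the diatonic chord built there is a minor triad.
Stacking thirds from C# gives C#-E-G#.
With the 6 figure the chord is in first inversion; from the bass E upward in close position it reads E-G#-C#.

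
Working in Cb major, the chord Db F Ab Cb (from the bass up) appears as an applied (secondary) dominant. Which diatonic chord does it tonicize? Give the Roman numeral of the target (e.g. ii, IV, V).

The chord is a dominant seventh chord on Db.
A dominant resolves down a perfect fifth: Db → Gb. In Cb major, Gb is scale degree 5, i.e. V.

V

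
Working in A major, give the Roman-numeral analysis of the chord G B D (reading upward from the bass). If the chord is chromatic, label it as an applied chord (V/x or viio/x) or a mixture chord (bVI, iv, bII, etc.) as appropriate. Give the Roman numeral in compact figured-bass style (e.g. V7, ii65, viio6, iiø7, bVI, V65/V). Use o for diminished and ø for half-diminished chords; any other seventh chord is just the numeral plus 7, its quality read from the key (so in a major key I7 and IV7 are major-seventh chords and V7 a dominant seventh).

bVII

Stacked in thirds the chord is G-B-D: a major triad on G.
G is the lowered seventh degree of A major (diatonic 7 would be G#). This is a major triad on the lowered seventh degree (the subtonic), borrowed from the parallel minor.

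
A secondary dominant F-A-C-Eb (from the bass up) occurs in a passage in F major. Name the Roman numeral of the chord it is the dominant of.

IV

The chord is a dominant seventh chord on F.
A dominant resolves down a perfect fifth: F → Bb. In F major, Bb is scale degree 4, i.e. IV.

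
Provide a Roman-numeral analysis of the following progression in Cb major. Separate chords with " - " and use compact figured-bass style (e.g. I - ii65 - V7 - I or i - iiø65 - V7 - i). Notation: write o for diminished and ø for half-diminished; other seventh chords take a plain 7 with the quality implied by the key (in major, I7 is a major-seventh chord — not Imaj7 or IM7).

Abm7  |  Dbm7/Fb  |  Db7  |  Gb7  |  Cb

vi7 - ii65 - V7/V - V7 - I

Abm7: root Ab is the submediant; minor seventh chord there is vi7.
Dbm7/Fb: minor seventh chord on Db = scale degree 2 → ii65.
Db7: chromatic; Db is V of V, so V7/V.
Gb7: root Gb is the dominant; dominant seventh chord there is V7.
Cb: root Cb is the tonic; major triad there is I.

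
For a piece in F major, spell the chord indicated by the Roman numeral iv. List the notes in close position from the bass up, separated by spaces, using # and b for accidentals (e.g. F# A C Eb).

Bb Db F

iv is the minor subdominant, borrowed from the parallel minor. In F major that root is Bb.
So the chord is Bb-Db-F.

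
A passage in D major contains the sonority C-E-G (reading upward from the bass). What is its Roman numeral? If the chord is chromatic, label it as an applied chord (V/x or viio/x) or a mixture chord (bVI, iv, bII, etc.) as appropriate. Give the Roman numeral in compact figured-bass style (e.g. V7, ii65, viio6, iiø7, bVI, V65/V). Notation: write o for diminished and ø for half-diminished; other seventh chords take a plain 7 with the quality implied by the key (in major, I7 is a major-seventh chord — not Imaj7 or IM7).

The pitches C-E-G form a major triad rooted on C.
C is the lowered seventh degree of D major (diatonic 7 would be C#). This is a major triad on the lowered seventh degree (the subtonic), borrowed from the parallel minor.

bVII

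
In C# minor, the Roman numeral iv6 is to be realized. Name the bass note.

iv in C# minor has root F#; the chord is F#-A-C#.
The figure 6 means first inversion — the third is in the bass.

A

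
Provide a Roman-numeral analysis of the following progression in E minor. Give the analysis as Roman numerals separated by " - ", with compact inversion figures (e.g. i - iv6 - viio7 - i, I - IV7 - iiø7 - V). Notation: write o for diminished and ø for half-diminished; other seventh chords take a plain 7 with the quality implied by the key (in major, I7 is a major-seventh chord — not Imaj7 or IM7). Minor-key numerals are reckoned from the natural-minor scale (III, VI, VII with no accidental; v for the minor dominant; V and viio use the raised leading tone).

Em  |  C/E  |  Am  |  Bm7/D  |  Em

i - VI6 - iv - v65 - i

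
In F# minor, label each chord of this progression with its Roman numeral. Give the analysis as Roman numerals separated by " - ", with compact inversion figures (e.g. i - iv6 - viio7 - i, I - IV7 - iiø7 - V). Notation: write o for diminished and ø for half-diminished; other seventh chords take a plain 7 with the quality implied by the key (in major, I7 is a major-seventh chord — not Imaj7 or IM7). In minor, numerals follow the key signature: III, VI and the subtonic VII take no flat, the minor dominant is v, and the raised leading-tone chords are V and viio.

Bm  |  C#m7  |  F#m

iv - v7 - i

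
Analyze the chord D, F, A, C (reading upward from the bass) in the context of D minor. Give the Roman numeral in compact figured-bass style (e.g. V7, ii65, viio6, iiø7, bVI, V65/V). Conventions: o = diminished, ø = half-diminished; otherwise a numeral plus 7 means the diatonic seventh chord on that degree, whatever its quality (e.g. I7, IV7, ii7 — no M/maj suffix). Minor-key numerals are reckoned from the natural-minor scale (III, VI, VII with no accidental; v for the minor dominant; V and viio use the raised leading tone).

i7

Stacked in thirds the chord is D-F-A-C: a minor seventh chord on D.
D is scale degree 1 in D minor, and a minor seventh chord on that degree is written i7.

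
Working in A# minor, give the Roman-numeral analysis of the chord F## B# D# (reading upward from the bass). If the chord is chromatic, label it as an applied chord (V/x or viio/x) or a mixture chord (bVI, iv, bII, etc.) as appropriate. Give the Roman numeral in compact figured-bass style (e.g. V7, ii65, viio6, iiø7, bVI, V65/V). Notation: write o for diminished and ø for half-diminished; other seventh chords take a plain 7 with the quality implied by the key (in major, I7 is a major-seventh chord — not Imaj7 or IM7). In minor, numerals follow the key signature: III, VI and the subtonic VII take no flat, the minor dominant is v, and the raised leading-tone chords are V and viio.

ii64

The pitches B#-D#-F## form a minor triad rooted on B#.
B# is the second degree of A# minor. This is the minor supertonic, borrowed from the parallel major (the Dorian ii).
With F## in the bass the chord is in second inversion, so the figured bass is 64.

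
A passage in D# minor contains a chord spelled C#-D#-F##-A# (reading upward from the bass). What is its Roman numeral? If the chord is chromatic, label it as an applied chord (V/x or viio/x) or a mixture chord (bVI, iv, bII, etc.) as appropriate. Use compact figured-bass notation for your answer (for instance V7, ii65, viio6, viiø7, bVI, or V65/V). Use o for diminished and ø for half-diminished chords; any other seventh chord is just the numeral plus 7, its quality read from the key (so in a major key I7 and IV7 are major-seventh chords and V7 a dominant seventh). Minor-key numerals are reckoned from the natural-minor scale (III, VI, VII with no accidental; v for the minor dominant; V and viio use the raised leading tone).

V42/iv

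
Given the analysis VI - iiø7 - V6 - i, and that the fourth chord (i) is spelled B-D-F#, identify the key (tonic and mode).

B minor

i is given as B-D-F# — a minor triad with root B.
If B is scale degree 1 and the mode makes that degree carry a minor triad, the tonic is B and the mode is minor.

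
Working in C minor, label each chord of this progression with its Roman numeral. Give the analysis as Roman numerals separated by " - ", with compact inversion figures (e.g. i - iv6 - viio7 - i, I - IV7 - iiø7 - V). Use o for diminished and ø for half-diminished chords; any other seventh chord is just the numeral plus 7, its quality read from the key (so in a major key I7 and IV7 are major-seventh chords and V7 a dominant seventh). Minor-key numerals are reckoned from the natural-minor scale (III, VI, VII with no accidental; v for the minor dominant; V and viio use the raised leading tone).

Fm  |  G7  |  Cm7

iv - V7 - i7

Fm: minor triad on F = scale degree 4 → iv.
G7: dominant seventh chord on G = scale degree 5 → V7.
Cm7: root C is the tonic; minor seventh chord there is i7.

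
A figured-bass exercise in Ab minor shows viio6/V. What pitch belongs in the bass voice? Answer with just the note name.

The applied chord viio6/V is rooted on D: D-F-Ab.
The figure 6 means first inversion — the third is in the bass.

F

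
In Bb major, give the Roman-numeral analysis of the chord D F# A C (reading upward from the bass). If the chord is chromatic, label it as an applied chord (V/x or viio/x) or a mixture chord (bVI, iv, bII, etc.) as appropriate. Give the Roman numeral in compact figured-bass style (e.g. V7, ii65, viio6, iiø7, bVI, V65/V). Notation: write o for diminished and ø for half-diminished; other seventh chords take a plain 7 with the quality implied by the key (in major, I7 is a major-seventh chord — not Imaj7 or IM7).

The pitches D-F#-A-C form a dominant seventh chord rooted on D.
D is not a diatonic chord root with this quality in Bb major, but it lies a perfect fifth above G (vi), so the chord functions as an applied dominant of vi.

V7/vi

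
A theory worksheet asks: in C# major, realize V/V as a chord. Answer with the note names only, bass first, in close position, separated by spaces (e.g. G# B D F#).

The slash means an applied dominant: we want the dominant of V. In C# major, V is G# major, and its dominant is built on D#.
Building a major triad on D# gives D#-F##-A#.

D# F## A#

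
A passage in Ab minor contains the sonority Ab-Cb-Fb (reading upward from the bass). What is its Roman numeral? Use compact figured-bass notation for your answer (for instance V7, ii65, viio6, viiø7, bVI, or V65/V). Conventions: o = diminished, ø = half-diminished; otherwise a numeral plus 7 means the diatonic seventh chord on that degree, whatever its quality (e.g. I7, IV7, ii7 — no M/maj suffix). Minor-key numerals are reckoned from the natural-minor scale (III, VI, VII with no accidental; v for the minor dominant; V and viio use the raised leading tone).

VI6

Stacked in thirds the chord is Fb-Ab-Cb: a major triad on Fb.
Fb is scale degree 6 in Ab minor, and a major triad on that degree is written VI.
With Ab in the bass the chord is in first inversion, so the figured bass is 6.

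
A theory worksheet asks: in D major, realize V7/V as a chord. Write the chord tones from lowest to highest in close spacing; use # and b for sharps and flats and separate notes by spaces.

E G# B D

The slash means an applied dominant: we want the dominant of V. In D major, V is A major, and its dominant is built on E.
Building a dominant seventh chord on E gives E-G#-B-D.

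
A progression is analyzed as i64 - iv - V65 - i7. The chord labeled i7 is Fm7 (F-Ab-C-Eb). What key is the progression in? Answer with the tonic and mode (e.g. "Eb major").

The chord Fm7 is a minor seventh chord rooted on F; its label is i7.
If F is scale degree 1 and the mode makes that degree carry a minor seventh chord, the tonic is F and the mode is minor.

F minor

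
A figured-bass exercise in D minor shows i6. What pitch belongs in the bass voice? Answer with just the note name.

i in D minor has root D; the chord is D-F-A.
The figure 6 means first inversion — the third is in the bass.

F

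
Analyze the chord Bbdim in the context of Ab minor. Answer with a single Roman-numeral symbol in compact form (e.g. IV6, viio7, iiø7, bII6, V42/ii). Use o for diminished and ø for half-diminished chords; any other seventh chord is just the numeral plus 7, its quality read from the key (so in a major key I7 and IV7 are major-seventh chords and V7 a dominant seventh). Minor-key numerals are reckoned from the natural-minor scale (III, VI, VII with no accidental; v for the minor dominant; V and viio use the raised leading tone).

The pitches Bb-Db-Fb form a diminished triad rooted on Bb.
Bb is scale degree 2 in Ab minor, and a diminished triad on that degree is written iio.

iio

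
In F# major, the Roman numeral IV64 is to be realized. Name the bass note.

IV in F# major has root B; the chord is B-D#-F#.
The figure 64 means second inversion — the fifth is in the bass.

F#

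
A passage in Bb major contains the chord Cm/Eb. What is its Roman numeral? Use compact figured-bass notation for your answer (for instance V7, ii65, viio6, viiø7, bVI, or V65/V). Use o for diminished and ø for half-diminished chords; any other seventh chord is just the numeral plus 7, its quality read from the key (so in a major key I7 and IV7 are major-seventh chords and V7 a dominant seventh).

The pitches C-Eb-G form a minor triad rooted on C.
In Bb major, C is the supertonic; the diatonic minor triad there is ii.
With Eb in the bass the chord is in first inversion, so the figured bass is 6.

ii6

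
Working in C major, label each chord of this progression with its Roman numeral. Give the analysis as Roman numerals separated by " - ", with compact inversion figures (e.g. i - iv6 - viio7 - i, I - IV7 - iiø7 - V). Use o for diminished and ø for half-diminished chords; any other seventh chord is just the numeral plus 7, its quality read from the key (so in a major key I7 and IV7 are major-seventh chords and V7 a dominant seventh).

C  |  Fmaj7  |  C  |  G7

I - IV7 - I - V7

C: major triad on C = scale degree 1 → I.
Fmaj7 has root F, degree 4 in C major, so IV7.
C has root C, degree 1 in C major, so I.
G7 has root G, degree 5 in C major, so V7.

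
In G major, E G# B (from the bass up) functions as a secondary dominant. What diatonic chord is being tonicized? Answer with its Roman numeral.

The chord is a major triad on E.
A dominant resolves down a perfect fifth: E → A. In G major, A is scale degree 2, i.e. ii.

ii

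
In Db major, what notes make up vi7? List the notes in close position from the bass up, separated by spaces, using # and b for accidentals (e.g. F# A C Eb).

In Db major, scale degree 6 is Bb, and the diatonic chord built there is a minor seventh chord.
That chord is spelled Bb-Db-F-Ab.

Bb Db F Ab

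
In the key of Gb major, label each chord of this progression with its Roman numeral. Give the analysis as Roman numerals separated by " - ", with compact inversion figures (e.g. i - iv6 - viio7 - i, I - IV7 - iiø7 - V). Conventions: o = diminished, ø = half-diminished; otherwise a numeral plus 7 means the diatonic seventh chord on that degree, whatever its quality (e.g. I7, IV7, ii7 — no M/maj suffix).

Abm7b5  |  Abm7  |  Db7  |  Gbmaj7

Abm7b5: Ab with this quality isn't in the key; it's iiø7, borrowed from the parallel minor.
Abm7 has root Ab, degree 2 in Gb major, so ii7.
Db7: root Db is the dominant; dominant seventh chord there is V7.
Gbmaj7 has root Gb, degree 1 in Gb major, so I7.

iiø7 - ii7 - V7 - I7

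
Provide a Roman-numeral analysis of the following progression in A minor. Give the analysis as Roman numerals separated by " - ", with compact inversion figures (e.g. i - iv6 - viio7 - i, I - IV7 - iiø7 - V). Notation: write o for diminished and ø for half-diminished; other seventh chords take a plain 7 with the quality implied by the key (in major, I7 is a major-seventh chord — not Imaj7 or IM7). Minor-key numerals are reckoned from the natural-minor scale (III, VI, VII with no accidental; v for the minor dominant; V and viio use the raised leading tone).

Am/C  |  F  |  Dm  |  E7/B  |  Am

i6 - VI - iv - V43 - i

Am/C has root A, degree 1 in A minor, so i6.
F: root F is the submediant; major triad there is VI.
Dm: minor triad on D = scale degree 4 → iv.
E7/B: dominant seventh chord on E = scale degree 5 → V43.
Am: minor triad on A = scale degree 1 → i.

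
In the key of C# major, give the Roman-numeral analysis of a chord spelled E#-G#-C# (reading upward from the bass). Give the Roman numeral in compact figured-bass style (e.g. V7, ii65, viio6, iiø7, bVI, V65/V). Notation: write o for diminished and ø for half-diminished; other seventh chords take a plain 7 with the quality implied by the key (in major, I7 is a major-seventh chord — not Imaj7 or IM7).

I6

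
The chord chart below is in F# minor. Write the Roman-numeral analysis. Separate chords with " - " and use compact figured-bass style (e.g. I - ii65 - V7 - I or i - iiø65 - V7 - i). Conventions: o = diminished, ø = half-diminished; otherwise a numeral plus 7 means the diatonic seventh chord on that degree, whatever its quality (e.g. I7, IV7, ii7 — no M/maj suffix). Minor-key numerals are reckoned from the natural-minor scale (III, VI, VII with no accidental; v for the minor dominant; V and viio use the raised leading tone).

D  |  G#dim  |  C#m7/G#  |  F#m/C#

D: root D is the submediant; major triad there is VI.
G#dim: root G# is the supertonic; diminished triad there is iio.
C#m7/G#: root C# is the dominant; minor seventh chord there is v43.
F#m/C#: minor triad on F# = scale degree 1 → i64.

VI - iio - v43 - i64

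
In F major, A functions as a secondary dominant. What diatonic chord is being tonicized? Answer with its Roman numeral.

The chord is a major triad on A.
A dominant resolves down a perfect fifth: A → D. In F major, D is scale degree 6, i.e. vi.

vi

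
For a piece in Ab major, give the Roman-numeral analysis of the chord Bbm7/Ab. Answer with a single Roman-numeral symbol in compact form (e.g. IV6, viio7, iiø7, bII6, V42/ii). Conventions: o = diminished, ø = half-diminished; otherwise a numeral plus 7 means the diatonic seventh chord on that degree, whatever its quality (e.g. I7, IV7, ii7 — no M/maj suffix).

Stacked in thirds the chord is Bb-Db-F-Ab: a minor seventh chord on Bb.
In Ab major, Bb is the supertonic; the diatonic minor seventh chord there is ii7.
With Ab in the bass the chord is in third inversion, so the figured bass is 42.

ii42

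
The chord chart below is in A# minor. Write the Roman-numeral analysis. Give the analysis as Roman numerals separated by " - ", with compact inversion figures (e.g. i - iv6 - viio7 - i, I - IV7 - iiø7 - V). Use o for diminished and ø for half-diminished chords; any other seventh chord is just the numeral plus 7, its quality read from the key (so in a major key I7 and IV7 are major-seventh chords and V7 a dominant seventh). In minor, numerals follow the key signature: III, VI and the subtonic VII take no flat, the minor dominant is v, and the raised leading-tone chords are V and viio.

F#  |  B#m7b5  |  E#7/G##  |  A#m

VI - iiø7 - V65 - i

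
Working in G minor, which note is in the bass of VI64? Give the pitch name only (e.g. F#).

VI in G minor has root Eb; the chord is Eb-G-Bb.
The figure 64 means second inversion — the fifth is in the bass.

Bb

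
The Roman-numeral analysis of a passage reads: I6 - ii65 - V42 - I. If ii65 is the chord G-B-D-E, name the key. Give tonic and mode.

ii65 is given as G-B-D-E — a minor seventh chord with root E.
ii65 on E implies E is the supertonic; that puts the tonic at D, and the lowercase numeral fits major mode.

D major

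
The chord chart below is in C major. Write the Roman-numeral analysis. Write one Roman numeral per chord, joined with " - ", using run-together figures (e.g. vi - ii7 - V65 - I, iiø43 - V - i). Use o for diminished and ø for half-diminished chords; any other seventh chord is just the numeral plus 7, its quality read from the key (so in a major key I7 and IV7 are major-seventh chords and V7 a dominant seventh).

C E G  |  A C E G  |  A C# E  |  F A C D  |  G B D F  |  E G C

C-E-G: major triad on C = scale degree 1 → I.
A-C-E-G: root A is the submediant; minor seventh chord there is vi7.
A-C#-E is the secondary dominant of ii (major triad on A): V/ii.
F-A-C-D has root D, degree 2 in C major, so ii65.
G-B-D-F: dominant seventh chord on G = scale degree 5 → V7.
E-G-C: major triad on C = scale degree 1 → I6.

I - vi7 - V/ii - ii65 - V7 - I6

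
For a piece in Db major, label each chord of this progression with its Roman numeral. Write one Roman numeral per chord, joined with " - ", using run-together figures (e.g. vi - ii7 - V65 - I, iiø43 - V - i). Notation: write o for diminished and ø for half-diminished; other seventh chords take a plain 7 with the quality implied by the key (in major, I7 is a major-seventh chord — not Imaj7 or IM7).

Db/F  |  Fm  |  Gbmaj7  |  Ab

I6 - iii - IV7 - V

Db/F: root Db is the tonic; major triad there is I6.
Fm: minor triad on F = scale degree 3 → iii.
Gbmaj7: major seventh chord on Gb = scale degree 4 → IV7.
Ab: major triad on Ab = scale degree 5 → V.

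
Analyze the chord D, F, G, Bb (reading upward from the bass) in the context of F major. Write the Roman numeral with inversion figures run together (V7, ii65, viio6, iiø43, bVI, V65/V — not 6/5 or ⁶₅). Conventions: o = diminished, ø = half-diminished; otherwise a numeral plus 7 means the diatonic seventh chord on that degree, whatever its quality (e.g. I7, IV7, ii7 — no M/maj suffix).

The pitches G-Bb-D-F form a minor seventh chord rooted on G.
G is scale degree 2 in F major, and a minor seventh chord on that degree is written ii7.
With D in the bass the chord is in second inversion, so the figured bass is 43.

ii43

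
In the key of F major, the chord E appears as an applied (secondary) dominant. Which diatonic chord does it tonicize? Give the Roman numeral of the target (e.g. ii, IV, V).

iii

The chord is a major triad on E.
A dominant resolves down a perfect fifth: E → A. In F major, A is scale degree 3, i.e. iii.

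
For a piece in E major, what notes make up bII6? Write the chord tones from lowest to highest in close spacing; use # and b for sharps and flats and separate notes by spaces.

Scale degree 2 in E major is F#; lowering it a half step gives F. bII6 is the Neapolitan sixth — a major triad on the lowered second degree, here in its customary first inversion.
So the chord is F-A-C.
The figured bass 6 indicates first inversion, placing the third (A) in the bass: A-C-F.

A C F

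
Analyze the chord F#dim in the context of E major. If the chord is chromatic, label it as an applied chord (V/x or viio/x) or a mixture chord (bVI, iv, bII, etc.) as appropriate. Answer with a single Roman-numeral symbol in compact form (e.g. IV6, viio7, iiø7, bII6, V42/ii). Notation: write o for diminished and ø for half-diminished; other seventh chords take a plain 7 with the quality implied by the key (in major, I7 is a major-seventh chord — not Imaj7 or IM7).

iio

The pitches F#-A-C form a diminished triad rooted on F#.
F# is the second degree of E major. This is the diminished supertonic triad, borrowed from the parallel minor.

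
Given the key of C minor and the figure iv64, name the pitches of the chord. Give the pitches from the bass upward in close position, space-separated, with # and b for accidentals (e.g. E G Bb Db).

C F Ab

In C minor, the subdominant is F, and the diatonic chord built there is a minor triad.
Stacking thirds from F gives F-Ab-C.
The figured bass 64 indicates second inversion, placing the fifth (C) in the bass: C-F-Ab.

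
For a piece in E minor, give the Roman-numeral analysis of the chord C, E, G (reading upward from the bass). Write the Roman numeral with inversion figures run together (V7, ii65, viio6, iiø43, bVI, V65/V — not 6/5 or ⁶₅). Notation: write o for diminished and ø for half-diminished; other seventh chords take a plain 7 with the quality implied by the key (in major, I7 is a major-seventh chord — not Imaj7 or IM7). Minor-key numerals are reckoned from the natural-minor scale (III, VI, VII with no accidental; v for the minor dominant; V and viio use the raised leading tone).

The pitches C-E-G form a major triad rooted on C.
C is scale degree 6 in E minor, and a major triad on that degree is written VI.

VI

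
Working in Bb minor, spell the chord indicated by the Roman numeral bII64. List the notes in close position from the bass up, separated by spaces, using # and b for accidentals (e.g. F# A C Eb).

bII64 is the Neapolitan chord — a major triad on the lowered second degree. In Bb minor that root is Cb.
So the chord is Cb-Eb-Gb, a major triad.
The figured bass 64 indicates second inversion, placing the fifth (Gb) in the bass: Gb-Cb-Eb.

Gb Cb Eb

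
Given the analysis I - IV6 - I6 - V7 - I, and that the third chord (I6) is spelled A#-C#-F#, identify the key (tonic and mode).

F# major

The anchor chord is a major triad on F#, labeled I6.
If F# is scale degree 1 and the mode makes that degree carry a major triad, the tonic is F# and the mode is major.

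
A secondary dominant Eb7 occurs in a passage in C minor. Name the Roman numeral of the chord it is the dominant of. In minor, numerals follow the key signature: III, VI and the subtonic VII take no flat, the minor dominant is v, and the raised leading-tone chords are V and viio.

VI

The chord is a dominant seventh chord on Eb.
A dominant resolves down a perfect fifth: Eb → Ab. In C minor, Ab is scale degree 6, i.e. VI.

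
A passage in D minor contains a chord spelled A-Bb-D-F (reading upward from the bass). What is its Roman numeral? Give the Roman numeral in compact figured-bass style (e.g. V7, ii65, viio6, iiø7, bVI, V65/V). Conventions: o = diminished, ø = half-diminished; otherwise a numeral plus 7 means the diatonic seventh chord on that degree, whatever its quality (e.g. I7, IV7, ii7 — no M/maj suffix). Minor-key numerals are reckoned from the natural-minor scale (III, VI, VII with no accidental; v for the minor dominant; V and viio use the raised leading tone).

VI42

The pitches Bb-D-F-A form a major seventh chord rooted on Bb.
Bb is scale degree 6 in D minor, and a major seventh chord on that degree is written VI7.
With A in the bass the chord is in third inversion, so the figured bass is 42.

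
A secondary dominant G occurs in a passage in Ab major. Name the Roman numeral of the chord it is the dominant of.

The chord is a major triad on G.
A dominant resolves down a perfect fifth: G → C. In Ab major, C is scale degree 3, i.e. iii.

iii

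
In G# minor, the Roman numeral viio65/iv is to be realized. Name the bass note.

D#

The applied chord viio65/iv is rooted on B#: B#-D#-F#-A.
The figure 65 means first inversion — the third is in the bass.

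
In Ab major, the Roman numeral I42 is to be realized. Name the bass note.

G

I in Ab major has root Ab; the chord is Ab-C-Eb-G.
The figure 42 means third inversion — the seventh is in the bass.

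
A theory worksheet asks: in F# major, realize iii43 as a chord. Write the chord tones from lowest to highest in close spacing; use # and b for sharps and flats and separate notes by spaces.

In F# major, the mediant is A#, and the diatonic chord built there is a minor seventh chord.
Stacking thirds from A# gives A#-C#-E#-G#.
The figured bass 43 indicates second inversion, placing the fifth (E#) in the bass: E#-G#-A#-C#.

E# G# A# C#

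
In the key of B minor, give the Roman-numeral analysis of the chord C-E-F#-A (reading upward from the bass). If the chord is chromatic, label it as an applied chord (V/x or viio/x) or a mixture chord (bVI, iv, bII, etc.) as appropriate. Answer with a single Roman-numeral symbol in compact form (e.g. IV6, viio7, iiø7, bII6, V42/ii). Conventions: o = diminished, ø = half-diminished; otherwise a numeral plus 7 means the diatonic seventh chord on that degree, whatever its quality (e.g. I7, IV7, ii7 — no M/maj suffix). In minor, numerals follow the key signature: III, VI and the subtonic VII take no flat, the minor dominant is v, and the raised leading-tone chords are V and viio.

viiø43/VI

The pitches F#-A-C-E form a half-diminished seventh chord rooted on F#.
F# sits a half step below G (VI in B minor); a diminished chord there is the applied leading-tone chord of VI.
With C in the bass the chord is in second inversion, so the figured bass is 43.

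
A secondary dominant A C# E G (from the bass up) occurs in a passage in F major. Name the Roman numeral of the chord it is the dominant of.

vi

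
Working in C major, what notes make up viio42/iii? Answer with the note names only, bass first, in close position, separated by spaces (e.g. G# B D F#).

The slash marks an applied leading-tone chord: viio of iii. In C major, iii is E, so the leading tone to it is D#, a half step below.
Building a fully diminished seventh chord on D# gives D#-F#-A-C.
The figured bass 42 indicates third inversion, placing the seventh (C) in the bass: C-D#-F#-A.

C D# F# A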